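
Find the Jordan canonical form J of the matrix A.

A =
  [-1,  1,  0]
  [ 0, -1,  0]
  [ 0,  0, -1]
J_2(-1) ⊕ J_1(-1)

The characteristic polynomial is
  det(x·I − A) = x^3 + 3*x^2 + 3*x + 1 = (x + 1)^3

Eigenvalues and multiplicities (the geometric multiplicity of λ is n − rank(A − λI), which equals the number of Jordan blocks for λ):
  λ = -1: algebraic multiplicity = 3, geometric multiplicity = 2

Determining the block sizes for each eigenvalue:
  λ = -1: 2 blocks summing to 3 forces exactly one block of size 2 and the rest size 1 → block sizes [2, 1]

Assembling the blocks gives a Jordan form
J =
  [-1,  1,  0]
  [ 0, -1,  0]
  [ 0,  0, -1]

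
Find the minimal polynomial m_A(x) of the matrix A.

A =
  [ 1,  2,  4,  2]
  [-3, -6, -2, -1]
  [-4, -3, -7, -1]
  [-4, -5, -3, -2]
x^4 + 14*x^3 + 69*x^2 + 140*x + 100

The characteristic polynomial is χ_A(x) = (x + 2)^2*(x + 5)^2, so the eigenvalues are known. The minimal polynomial is
  m_A(x) = Π_λ (x − λ)^{k_λ}
where k_λ is the size of the *largest* Jordan block for λ (equivalently, the smallest k with (A − λI)^k v = 0 for every generalised eigenvector v of λ).

  λ = -5: largest Jordan block has size 2, contributing (x + 5)^2
  λ = -2: largest Jordan block has size 2, contributing (x + 2)^2

So m_A(x) = (x + 2)^2*(x + 5)^2 = x^4 + 14*x^3 + 69*x^2 + 140*x + 100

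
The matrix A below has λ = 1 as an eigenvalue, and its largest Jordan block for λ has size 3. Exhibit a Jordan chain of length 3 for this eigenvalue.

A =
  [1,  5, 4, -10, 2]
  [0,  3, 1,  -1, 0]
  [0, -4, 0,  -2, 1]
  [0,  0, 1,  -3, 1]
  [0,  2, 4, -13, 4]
A Jordan chain for λ = 1 of length 3:
v_1 = (-2, 0, -2, -2, -6)ᵀ
v_2 = (5, 2, -4, 0, 2)ᵀ
v_3 = (0, 1, 0, 0, 0)ᵀ

Let N = A − (1)·I. We want v_3 with N^3 v_3 = 0 but N^2 v_3 ≠ 0; then v_{j-1} := N · v_j for j = 3, …, 2.

Pick v_3 = (0, 1, 0, 0, 0)ᵀ.
Then v_2 = N · v_3 = (5, 2, -4, 0, 2)ᵀ.
Then v_1 = N · v_2 = (-2, 0, -2, -2, -6)ᵀ.

Sanity check: (A − (1)·I) v_1 = (0, 0, 0, 0, 0)ᵀ = 0. ✓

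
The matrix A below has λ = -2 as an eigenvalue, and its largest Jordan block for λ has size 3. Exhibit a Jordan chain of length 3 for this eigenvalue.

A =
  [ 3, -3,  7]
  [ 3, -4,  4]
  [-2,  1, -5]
A Jordan chain for λ = -2 of length 3:
v_1 = (2, 1, -1)ᵀ
v_2 = (5, 3, -2)ᵀ
v_3 = (1, 0, 0)ᵀ

Let N = A − (-2)·I. We want v_3 with N^3 v_3 = 0 but N^2 v_3 ≠ 0; then v_{j-1} := N · v_j for j = 3, …, 2.

Pick v_3 = (1, 0, 0)ᵀ.
Then v_2 = N · v_3 = (5, 3, -2)ᵀ.
Then v_1 = N · v_2 = (2, 1, -1)ᵀ.

Sanity check: (A − (-2)·I) v_1 = (0, 0, 0)ᵀ = 0. ✓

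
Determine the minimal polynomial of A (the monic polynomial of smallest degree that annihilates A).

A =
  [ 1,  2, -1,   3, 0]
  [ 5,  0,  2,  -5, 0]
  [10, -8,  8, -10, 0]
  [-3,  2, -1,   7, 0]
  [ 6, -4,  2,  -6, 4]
x^2 - 8*x + 16

The characteristic polynomial is χ_A(x) = (x - 4)^5, so the eigenvalues are known. The minimal polynomial is
  m_A(x) = Π_λ (x − λ)^{k_λ}
where k_λ is the size of the *largest* Jordan block for λ (equivalently, the smallest k with (A − λI)^k v = 0 for every generalised eigenvector v of λ).

  λ = 4: largest Jordan block has size 2, contributing (x − 4)^2

So m_A(x) = (x - 4)^2 = x^2 - 8*x + 16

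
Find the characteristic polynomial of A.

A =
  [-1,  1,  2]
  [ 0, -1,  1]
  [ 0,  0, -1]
x^3 + 3*x^2 + 3*x + 1

Expanding det(x·I − A) (e.g. by cofactor expansion or by noting that A is similar to its Jordan form J, which has the same characteristic polynomial as A) gives
  χ_A(x) = x^3 + 3*x^2 + 3*x + 1
which factors as (x + 1)^3. The eigenvalues (with algebraic multiplicities) are λ = -1 with multiplicity 3.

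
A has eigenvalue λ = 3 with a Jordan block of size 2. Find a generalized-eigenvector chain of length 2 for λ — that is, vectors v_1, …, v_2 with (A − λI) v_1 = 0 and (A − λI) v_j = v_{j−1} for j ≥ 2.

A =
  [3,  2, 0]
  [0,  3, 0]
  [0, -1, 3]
A Jordan chain for λ = 3 of length 2:
v_1 = (2, 0, -1)ᵀ
v_2 = (0, 1, 0)ᵀ

Let N = A − (3)·I. We want v_2 with N^2 v_2 = 0 but N^1 v_2 ≠ 0; then v_{j-1} := N · v_j for j = 2, …, 2.

Pick v_2 = (0, 1, 0)ᵀ.
Then v_1 = N · v_2 = (2, 0, -1)ᵀ.

Sanity check: (A − (3)·I) v_1 = (0, 0, 0)ᵀ = 0. ✓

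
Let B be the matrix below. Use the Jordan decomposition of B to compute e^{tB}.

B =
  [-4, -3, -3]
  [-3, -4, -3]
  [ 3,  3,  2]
e^{tB} =
  [exp(-4*t), -exp(-t) + exp(-4*t), -exp(-t) + exp(-4*t)]
  [-exp(-t) + exp(-4*t), exp(-4*t), -exp(-t) + exp(-4*t)]
  [exp(-t) - exp(-4*t), exp(-t) - exp(-4*t), 2*exp(-t) - exp(-4*t)]

Strategy: write B = P · J · P⁻¹ where J is a Jordan canonical form, so e^{tB} = P · e^{tJ} · P⁻¹, and e^{tJ} can be computed block-by-block.

B has Jordan form
J =
  [-4,  0,  0]
  [ 0, -1,  0]
  [ 0,  0, -1]
(up to reordering of blocks).

Per-block formulas:
  For a 1×1 block at λ = -1: exp(t · [-1]) = [e^(-1t)].
  For a 1×1 block at λ = -4: exp(t · [-4]) = [e^(-4t)].

After assembling e^{tJ} and conjugating by P, we get:

e^{tB} =
  [exp(-4*t), -exp(-t) + exp(-4*t), -exp(-t) + exp(-4*t)]
  [-exp(-t) + exp(-4*t), exp(-4*t), -exp(-t) + exp(-4*t)]
  [exp(-t) - exp(-4*t), exp(-t) - exp(-4*t), 2*exp(-t) - exp(-4*t)]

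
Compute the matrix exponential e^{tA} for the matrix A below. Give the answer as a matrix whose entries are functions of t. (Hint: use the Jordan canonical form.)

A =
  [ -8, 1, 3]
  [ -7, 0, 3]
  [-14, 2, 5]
e^{tA} =
  [-7*t*exp(-t) + exp(-t), t*exp(-t), 3*t*exp(-t)]
  [-7*t*exp(-t), t*exp(-t) + exp(-t), 3*t*exp(-t)]
  [-14*t*exp(-t), 2*t*exp(-t), 6*t*exp(-t) + exp(-t)]

Strategy: write A = P · J · P⁻¹ where J is a Jordan canonical form, so e^{tA} = P · e^{tJ} · P⁻¹, and e^{tJ} can be computed block-by-block.

A has Jordan form
J =
  [-1,  1,  0]
  [ 0, -1,  0]
  [ 0,  0, -1]
(up to reordering of blocks).

Per-block formulas:
  For a 1×1 block at λ = -1: exp(t · [-1]) = [e^(-1t)].
  For a 2×2 Jordan block J_2(-1): exp(t · J_2(-1)) = e^(-1t)·(I + t·N), where N is the 2×2 nilpotent shift.

After assembling e^{tJ} and conjugating by P, we get:

e^{tA} =
  [-7*t*exp(-t) + exp(-t), t*exp(-t), 3*t*exp(-t)]
  [-7*t*exp(-t), t*exp(-t) + exp(-t), 3*t*exp(-t)]
  [-14*t*exp(-t), 2*t*exp(-t), 6*t*exp(-t) + exp(-t)]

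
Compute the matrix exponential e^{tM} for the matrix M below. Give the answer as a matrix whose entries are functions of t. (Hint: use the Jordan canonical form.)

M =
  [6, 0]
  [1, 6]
e^{tM} =
  [exp(6*t), 0]
  [t*exp(6*t), exp(6*t)]

Strategy: write M = P · J · P⁻¹ where J is a Jordan canonical form, so e^{tM} = P · e^{tJ} · P⁻¹, and e^{tJ} can be computed block-by-block.

M has Jordan form
J =
  [6, 1]
  [0, 6]
(up to reordering of blocks).

Per-block formulas:
  For a 2×2 Jordan block J_2(6): exp(t · J_2(6)) = e^(6t)·(I + t·N), where N is the 2×2 nilpotent shift.

After assembling e^{tJ} and conjugating by P, we get:

e^{tM} =
  [exp(6*t), 0]
  [t*exp(6*t), exp(6*t)]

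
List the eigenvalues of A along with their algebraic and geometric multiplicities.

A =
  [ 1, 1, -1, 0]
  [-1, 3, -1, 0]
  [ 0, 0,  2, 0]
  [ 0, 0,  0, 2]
λ = 2: alg = 4, geom = 3

Step 1 — factor the characteristic polynomial to read off the algebraic multiplicities:
  χ_A(x) = (x - 2)^4

Step 2 — compute geometric multiplicities via the rank-nullity identity g(λ) = n − rank(A − λI):
  rank(A − (2)·I) = 1, so dim ker(A − (2)·I) = n − 1 = 3

Summary:
  λ = 2: algebraic multiplicity = 4, geometric multiplicity = 3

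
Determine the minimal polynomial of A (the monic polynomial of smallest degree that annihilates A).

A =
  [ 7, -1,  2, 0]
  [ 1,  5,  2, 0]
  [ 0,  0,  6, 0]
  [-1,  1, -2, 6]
x^2 - 12*x + 36

The characteristic polynomial is χ_A(x) = (x - 6)^4, so the eigenvalues are known. The minimal polynomial is
  m_A(x) = Π_λ (x − λ)^{k_λ}
where k_λ is the size of the *largest* Jordan block for λ (equivalently, the smallest k with (A − λI)^k v = 0 for every generalised eigenvector v of λ).

  λ = 6: largest Jordan block has size 2, contributing (x − 6)^2

So m_A(x) = (x - 6)^2 = x^2 - 12*x + 36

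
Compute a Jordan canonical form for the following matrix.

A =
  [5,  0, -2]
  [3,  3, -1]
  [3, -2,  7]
J_3(5)

The characteristic polynomial is
  det(x·I − A) = x^3 - 15*x^2 + 75*x - 125 = (x - 5)^3

Eigenvalues and multiplicities (the geometric multiplicity of λ is n − rank(A − λI), which equals the number of Jordan blocks for λ):
  λ = 5: algebraic multiplicity = 3, geometric multiplicity = 1

Determining the block sizes for each eigenvalue:
  λ = 5: one block (gm = 1), so the single block has size am = 3 → block sizes [3]

Assembling the blocks gives a Jordan form
J =
  [5, 1, 0]
  [0, 5, 1]
  [0, 0, 5]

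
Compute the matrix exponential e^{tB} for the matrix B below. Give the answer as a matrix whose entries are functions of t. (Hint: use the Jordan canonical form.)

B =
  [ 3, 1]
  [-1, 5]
e^{tB} =
  [-t*exp(4*t) + exp(4*t), t*exp(4*t)]
  [-t*exp(4*t), t*exp(4*t) + exp(4*t)]

Strategy: write B = P · J · P⁻¹ where J is a Jordan canonical form, so e^{tB} = P · e^{tJ} · P⁻¹, and e^{tJ} can be computed block-by-block.

B has Jordan form
J =
  [4, 1]
  [0, 4]
(up to reordering of blocks).

Per-block formulas:
  For a 2×2 Jordan block J_2(4): exp(t · J_2(4)) = e^(4t)·(I + t·N), where N is the 2×2 nilpotent shift.

After assembling e^{tJ} and conjugating by P, we get:

e^{tB} =
  [-t*exp(4*t) + exp(4*t), t*exp(4*t)]
  [-t*exp(4*t), t*exp(4*t) + exp(4*t)]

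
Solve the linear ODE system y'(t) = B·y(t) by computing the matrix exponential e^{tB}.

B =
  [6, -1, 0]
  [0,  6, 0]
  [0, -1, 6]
e^{tB} =
  [exp(6*t), -t*exp(6*t), 0]
  [0, exp(6*t), 0]
  [0, -t*exp(6*t), exp(6*t)]

Strategy: write B = P · J · P⁻¹ where J is a Jordan canonical form, so e^{tB} = P · e^{tJ} · P⁻¹, and e^{tJ} can be computed block-by-block.

B has Jordan form
J =
  [6, 1, 0]
  [0, 6, 0]
  [0, 0, 6]
(up to reordering of blocks).

Per-block formulas:
  For a 1×1 block at λ = 6: exp(t · [6]) = [e^(6t)].
  For a 2×2 Jordan block J_2(6): exp(t · J_2(6)) = e^(6t)·(I + t·N), where N is the 2×2 nilpotent shift.

After assembling e^{tJ} and conjugating by P, we get:

e^{tB} =
  [exp(6*t), -t*exp(6*t), 0]
  [0, exp(6*t), 0]
  [0, -t*exp(6*t), exp(6*t)]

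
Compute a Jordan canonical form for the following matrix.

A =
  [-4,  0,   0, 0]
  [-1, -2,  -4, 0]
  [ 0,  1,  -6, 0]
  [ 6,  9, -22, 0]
J_3(-4) ⊕ J_1(0)

The characteristic polynomial is
  det(x·I − A) = x^4 + 12*x^3 + 48*x^2 + 64*x = x*(x + 4)^3

Eigenvalues and multiplicities (the geometric multiplicity of λ is n − rank(A − λI), which equals the number of Jordan blocks for λ):
  λ = -4: algebraic multiplicity = 3, geometric multiplicity = 1
  λ = 0: algebraic multiplicity = 1, geometric multiplicity = 1

Determining the block sizes for each eigenvalue:
  λ = -4: one block (gm = 1), so the single block has size am = 3 → block sizes [3]
  λ = 0: one block (gm = 1), so the single block has size am = 1 → block sizes [1]

Assembling the blocks gives a Jordan form
J =
  [-4,  1,  0, 0]
  [ 0, -4,  1, 0]
  [ 0,  0, -4, 0]
  [ 0,  0,  0, 0]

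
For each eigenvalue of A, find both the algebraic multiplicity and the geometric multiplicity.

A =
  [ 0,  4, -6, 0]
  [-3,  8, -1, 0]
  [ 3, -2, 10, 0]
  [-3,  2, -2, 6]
λ = 6: alg = 4, geom = 2

Step 1 — factor the characteristic polynomial to read off the algebraic multiplicities:
  χ_A(x) = (x - 6)^4

Step 2 — compute geometric multiplicities via the rank-nullity identity g(λ) = n − rank(A − λI):
  rank(A − (6)·I) = 2, so dim ker(A − (6)·I) = n − 2 = 2

Summary:
  λ = 6: algebraic multiplicity = 4, geometric multiplicity = 2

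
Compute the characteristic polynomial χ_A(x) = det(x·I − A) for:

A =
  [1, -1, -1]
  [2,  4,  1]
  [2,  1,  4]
x^3 - 9*x^2 + 27*x - 27

Expanding det(x·I − A) (e.g. by cofactor expansion or by noting that A is similar to its Jordan form J, which has the same characteristic polynomial as A) gives
  χ_A(x) = x^3 - 9*x^2 + 27*x - 27
which factors as (x - 3)^3. The eigenvalues (with algebraic multiplicities) are λ = 3 with multiplicity 3.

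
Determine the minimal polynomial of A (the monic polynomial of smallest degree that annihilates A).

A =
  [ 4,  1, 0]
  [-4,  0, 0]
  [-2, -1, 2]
x^2 - 4*x + 4

The characteristic polynomial is χ_A(x) = (x - 2)^3, so the eigenvalues are known. The minimal polynomial is
  m_A(x) = Π_λ (x − λ)^{k_λ}
where k_λ is the size of the *largest* Jordan block for λ (equivalently, the smallest k with (A − λI)^k v = 0 for every generalised eigenvector v of λ).

  λ = 2: largest Jordan block has size 2, contributing (x − 2)^2

So m_A(x) = (x - 2)^2 = x^2 - 4*x + 4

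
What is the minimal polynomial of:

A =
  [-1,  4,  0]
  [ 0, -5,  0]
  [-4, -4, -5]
x^2 + 6*x + 5

The characteristic polynomial is χ_A(x) = (x + 1)*(x + 5)^2, so the eigenvalues are known. The minimal polynomial is
  m_A(x) = Π_λ (x − λ)^{k_λ}
where k_λ is the size of the *largest* Jordan block for λ (equivalently, the smallest k with (A − λI)^k v = 0 for every generalised eigenvector v of λ).

  λ = -5: largest Jordan block has size 1, contributing (x + 5)
  λ = -1: largest Jordan block has size 1, contributing (x + 1)

So m_A(x) = (x + 1)*(x + 5) = x^2 + 6*x + 5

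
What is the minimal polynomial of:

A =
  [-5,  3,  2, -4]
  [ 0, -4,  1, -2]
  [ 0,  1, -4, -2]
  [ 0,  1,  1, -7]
x^3 + 15*x^2 + 75*x + 125

The characteristic polynomial is χ_A(x) = (x + 5)^4, so the eigenvalues are known. The minimal polynomial is
  m_A(x) = Π_λ (x − λ)^{k_λ}
where k_λ is the size of the *largest* Jordan block for λ (equivalently, the smallest k with (A − λI)^k v = 0 for every generalised eigenvector v of λ).

  λ = -5: largest Jordan block has size 3, contributing (x + 5)^3

So m_A(x) = (x + 5)^3 = x^3 + 15*x^2 + 75*x + 125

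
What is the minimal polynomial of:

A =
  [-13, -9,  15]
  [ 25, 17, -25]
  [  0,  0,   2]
x^2 - 4*x + 4

The characteristic polynomial is χ_A(x) = (x - 2)^3, so the eigenvalues are known. The minimal polynomial is
  m_A(x) = Π_λ (x − λ)^{k_λ}
where k_λ is the size of the *largest* Jordan block for λ (equivalently, the smallest k with (A − λI)^k v = 0 for every generalised eigenvector v of λ).

  λ = 2: largest Jordan block has size 2, contributing (x − 2)^2

So m_A(x) = (x - 2)^2 = x^2 - 4*x + 4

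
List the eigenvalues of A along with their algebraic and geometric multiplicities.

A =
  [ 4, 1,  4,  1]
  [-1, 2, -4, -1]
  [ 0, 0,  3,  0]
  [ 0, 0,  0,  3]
λ = 3: alg = 4, geom = 3

Step 1 — factor the characteristic polynomial to read off the algebraic multiplicities:
  χ_A(x) = (x - 3)^4

Step 2 — compute geometric multiplicities via the rank-nullity identity g(λ) = n − rank(A − λI):
  rank(A − (3)·I) = 1, so dim ker(A − (3)·I) = n − 1 = 3

Summary:
  λ = 3: algebraic multiplicity = 4, geometric multiplicity = 3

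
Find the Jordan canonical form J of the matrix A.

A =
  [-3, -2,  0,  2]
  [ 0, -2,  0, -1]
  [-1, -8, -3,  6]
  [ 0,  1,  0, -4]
J_2(-3) ⊕ J_2(-3)

The characteristic polynomial is
  det(x·I − A) = x^4 + 12*x^3 + 54*x^2 + 108*x + 81 = (x + 3)^4

Eigenvalues and multiplicities (the geometric multiplicity of λ is n − rank(A − λI), which equals the number of Jordan blocks for λ):
  λ = -3: algebraic multiplicity = 4, geometric multiplicity = 2

Determining the block sizes for each eigenvalue:
  λ = -3: with am = 4 and gm = 2, the partition is not yet determined (e.g. several partitions of 4 into 2 parts exist). Let N = A − (-3)·I. Computing rank(N^1) = 2, rank(N^2) = 0; the number of blocks of size ≥ j is rank(N^{j−1}) − rank(N^j), giving [2, 2]. So we have 2 block(s) of size 2 → block sizes [2, 2]

Assembling the blocks gives a Jordan form
J =
  [-3,  1,  0,  0]
  [ 0, -3,  0,  0]
  [ 0,  0, -3,  1]
  [ 0,  0,  0, -3]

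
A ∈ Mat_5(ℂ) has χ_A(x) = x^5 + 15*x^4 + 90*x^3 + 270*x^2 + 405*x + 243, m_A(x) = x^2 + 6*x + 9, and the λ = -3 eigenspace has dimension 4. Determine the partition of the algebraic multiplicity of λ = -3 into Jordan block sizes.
Block sizes for λ = -3: [2, 1, 1, 1]

Step 1 — from the characteristic polynomial, algebraic multiplicity of λ = -3 is 5. From dim ker(A − (-3)·I) = 4, there are exactly 4 Jordan blocks for λ = -3.
Step 2 — from the minimal polynomial, the factor (x + 3)^2 tells us the largest block for λ = -3 has size 2.
Step 3 — with total size 5, 4 blocks, and largest block 2, the block sizes (in nonincreasing order) are [2, 1, 1, 1].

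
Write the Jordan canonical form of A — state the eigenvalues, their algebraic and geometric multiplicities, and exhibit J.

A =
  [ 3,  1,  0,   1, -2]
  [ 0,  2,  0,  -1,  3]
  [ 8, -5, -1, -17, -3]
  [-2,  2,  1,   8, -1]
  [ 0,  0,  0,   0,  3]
J_3(3) ⊕ J_2(3)

The characteristic polynomial is
  det(x·I − A) = x^5 - 15*x^4 + 90*x^3 - 270*x^2 + 405*x - 243 = (x - 3)^5

Eigenvalues and multiplicities (the geometric multiplicity of λ is n − rank(A − λI), which equals the number of Jordan blocks for λ):
  λ = 3: algebraic multiplicity = 5, geometric multiplicity = 2

Determining the block sizes for each eigenvalue:
  λ = 3: with am = 5 and gm = 2, the partition is not yet determined (e.g. several partitions of 5 into 2 parts exist). Let N = A − (3)·I. Computing rank(N^1) = 3, rank(N^2) = 1, rank(N^3) = 0; the number of blocks of size ≥ j is rank(N^{j−1}) − rank(N^j), giving [2, 2, 1]. So we have 1 block(s) of size 3, 1 block(s) of size 2 → block sizes [3, 2]

Assembling the blocks gives a Jordan form
J =
  [3, 1, 0, 0, 0]
  [0, 3, 1, 0, 0]
  [0, 0, 3, 0, 0]
  [0, 0, 0, 3, 1]
  [0, 0, 0, 0, 3]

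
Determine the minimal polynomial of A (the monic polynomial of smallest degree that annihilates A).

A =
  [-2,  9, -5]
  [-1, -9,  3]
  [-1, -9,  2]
x^3 + 9*x^2 + 27*x + 27

The characteristic polynomial is χ_A(x) = (x + 3)^3, so the eigenvalues are known. The minimal polynomial is
  m_A(x) = Π_λ (x − λ)^{k_λ}
where k_λ is the size of the *largest* Jordan block for λ (equivalently, the smallest k with (A − λI)^k v = 0 for every generalised eigenvector v of λ).

  λ = -3: largest Jordan block has size 3, contributing (x + 3)^3

So m_A(x) = (x + 3)^3 = x^3 + 9*x^2 + 27*x + 27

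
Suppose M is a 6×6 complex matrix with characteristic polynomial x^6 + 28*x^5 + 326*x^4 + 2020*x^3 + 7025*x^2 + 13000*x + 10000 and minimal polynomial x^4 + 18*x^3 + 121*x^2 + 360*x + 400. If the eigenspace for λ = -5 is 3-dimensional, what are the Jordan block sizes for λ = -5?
Block sizes for λ = -5: [2, 1, 1]

Step 1 — from the characteristic polynomial, algebraic multiplicity of λ = -5 is 4. From dim ker(M − (-5)·I) = 3, there are exactly 3 Jordan blocks for λ = -5.
Step 2 — from the minimal polynomial, the factor (x + 5)^2 tells us the largest block for λ = -5 has size 2.
Step 3 — with total size 4, 3 blocks, and largest block 2, the block sizes (in nonincreasing order) are [2, 1, 1].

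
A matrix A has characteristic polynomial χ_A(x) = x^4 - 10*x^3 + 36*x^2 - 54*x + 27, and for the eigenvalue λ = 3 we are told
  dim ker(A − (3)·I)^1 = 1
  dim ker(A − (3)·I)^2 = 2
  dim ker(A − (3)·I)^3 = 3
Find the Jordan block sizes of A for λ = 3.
Block sizes for λ = 3: [3]

From the dimensions of kernels of powers, the number of Jordan blocks of size at least j is d_j − d_{j−1} where d_j = dim ker(N^j) (with d_0 = 0). Computing the differences gives [1, 1, 1].
The number of blocks of size exactly k is (#blocks of size ≥ k) − (#blocks of size ≥ k + 1), so the partition is: 1 block(s) of size 3.
In nonincreasing order the block sizes are [3].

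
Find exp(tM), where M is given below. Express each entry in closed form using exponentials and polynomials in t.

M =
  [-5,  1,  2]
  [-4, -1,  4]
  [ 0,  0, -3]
e^{tM} =
  [-2*t*exp(-3*t) + exp(-3*t), t*exp(-3*t), 2*t*exp(-3*t)]
  [-4*t*exp(-3*t), 2*t*exp(-3*t) + exp(-3*t), 4*t*exp(-3*t)]
  [0, 0, exp(-3*t)]

Strategy: write M = P · J · P⁻¹ where J is a Jordan canonical form, so e^{tM} = P · e^{tJ} · P⁻¹, and e^{tJ} can be computed block-by-block.

M has Jordan form
J =
  [-3,  1,  0]
  [ 0, -3,  0]
  [ 0,  0, -3]
(up to reordering of blocks).

Per-block formulas:
  For a 1×1 block at λ = -3: exp(t · [-3]) = [e^(-3t)].
  For a 2×2 Jordan block J_2(-3): exp(t · J_2(-3)) = e^(-3t)·(I + t·N), where N is the 2×2 nilpotent shift.

After assembling e^{tJ} and conjugating by P, we get:

e^{tM} =
  [-2*t*exp(-3*t) + exp(-3*t), t*exp(-3*t), 2*t*exp(-3*t)]
  [-4*t*exp(-3*t), 2*t*exp(-3*t) + exp(-3*t), 4*t*exp(-3*t)]
  [0, 0, exp(-3*t)]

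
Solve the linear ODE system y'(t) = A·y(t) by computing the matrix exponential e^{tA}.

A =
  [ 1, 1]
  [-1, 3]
e^{tA} =
  [-t*exp(2*t) + exp(2*t), t*exp(2*t)]
  [-t*exp(2*t), t*exp(2*t) + exp(2*t)]

Strategy: write A = P · J · P⁻¹ where J is a Jordan canonical form, so e^{tA} = P · e^{tJ} · P⁻¹, and e^{tJ} can be computed block-by-block.

A has Jordan form
J =
  [2, 1]
  [0, 2]
(up to reordering of blocks).

Per-block formulas:
  For a 2×2 Jordan block J_2(2): exp(t · J_2(2)) = e^(2t)·(I + t·N), where N is the 2×2 nilpotent shift.

After assembling e^{tJ} and conjugating by P, we get:

e^{tA} =
  [-t*exp(2*t) + exp(2*t), t*exp(2*t)]
  [-t*exp(2*t), t*exp(2*t) + exp(2*t)]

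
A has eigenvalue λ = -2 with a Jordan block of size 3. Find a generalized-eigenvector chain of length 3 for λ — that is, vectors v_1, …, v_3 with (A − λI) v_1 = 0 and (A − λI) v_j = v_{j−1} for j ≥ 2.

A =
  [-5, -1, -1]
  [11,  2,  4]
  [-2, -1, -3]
A Jordan chain for λ = -2 of length 3:
v_1 = (0, 3, -3)ᵀ
v_2 = (-3, 11, -2)ᵀ
v_3 = (1, 0, 0)ᵀ

Let N = A − (-2)·I. We want v_3 with N^3 v_3 = 0 but N^2 v_3 ≠ 0; then v_{j-1} := N · v_j for j = 3, …, 2.

Pick v_3 = (1, 0, 0)ᵀ.
Then v_2 = N · v_3 = (-3, 11, -2)ᵀ.
Then v_1 = N · v_2 = (0, 3, -3)ᵀ.

Sanity check: (A − (-2)·I) v_1 = (0, 0, 0)ᵀ = 0. ✓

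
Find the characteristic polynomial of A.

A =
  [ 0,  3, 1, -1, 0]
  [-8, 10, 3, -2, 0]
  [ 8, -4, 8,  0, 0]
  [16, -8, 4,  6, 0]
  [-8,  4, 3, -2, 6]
x^5 - 30*x^4 + 360*x^3 - 2160*x^2 + 6480*x - 7776

Expanding det(x·I − A) (e.g. by cofactor expansion or by noting that A is similar to its Jordan form J, which has the same characteristic polynomial as A) gives
  χ_A(x) = x^5 - 30*x^4 + 360*x^3 - 2160*x^2 + 6480*x - 7776
which factors as (x - 6)^5. The eigenvalues (with algebraic multiplicities) are λ = 6 with multiplicity 5.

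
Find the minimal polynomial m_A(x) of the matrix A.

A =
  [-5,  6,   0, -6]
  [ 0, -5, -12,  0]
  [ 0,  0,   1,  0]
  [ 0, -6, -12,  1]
x^2 + 4*x - 5

The characteristic polynomial is χ_A(x) = (x - 1)^2*(x + 5)^2, so the eigenvalues are known. The minimal polynomial is
  m_A(x) = Π_λ (x − λ)^{k_λ}
where k_λ is the size of the *largest* Jordan block for λ (equivalently, the smallest k with (A − λI)^k v = 0 for every generalised eigenvector v of λ).

  λ = -5: largest Jordan block has size 1, contributing (x + 5)
  λ = 1: largest Jordan block has size 1, contributing (x − 1)

So m_A(x) = (x - 1)*(x + 5) = x^2 + 4*x - 5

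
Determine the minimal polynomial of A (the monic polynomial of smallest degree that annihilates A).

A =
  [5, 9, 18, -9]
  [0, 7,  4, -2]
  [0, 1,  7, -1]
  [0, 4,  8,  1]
x^2 - 10*x + 25

The characteristic polynomial is χ_A(x) = (x - 5)^4, so the eigenvalues are known. The minimal polynomial is
  m_A(x) = Π_λ (x − λ)^{k_λ}
where k_λ is the size of the *largest* Jordan block for λ (equivalently, the smallest k with (A − λI)^k v = 0 for every generalised eigenvector v of λ).

  λ = 5: largest Jordan block has size 2, contributing (x − 5)^2

So m_A(x) = (x - 5)^2 = x^2 - 10*x + 25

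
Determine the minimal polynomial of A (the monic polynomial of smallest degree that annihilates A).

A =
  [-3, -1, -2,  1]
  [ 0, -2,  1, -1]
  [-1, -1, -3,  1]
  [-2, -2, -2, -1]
x^4 + 9*x^3 + 30*x^2 + 44*x + 24

The characteristic polynomial is χ_A(x) = (x + 2)^3*(x + 3), so the eigenvalues are known. The minimal polynomial is
  m_A(x) = Π_λ (x − λ)^{k_λ}
where k_λ is the size of the *largest* Jordan block for λ (equivalently, the smallest k with (A − λI)^k v = 0 for every generalised eigenvector v of λ).

  λ = -3: largest Jordan block has size 1, contributing (x + 3)
  λ = -2: largest Jordan block has size 3, contributing (x + 2)^3

So m_A(x) = (x + 2)^3*(x + 3) = x^4 + 9*x^3 + 30*x^2 + 44*x + 24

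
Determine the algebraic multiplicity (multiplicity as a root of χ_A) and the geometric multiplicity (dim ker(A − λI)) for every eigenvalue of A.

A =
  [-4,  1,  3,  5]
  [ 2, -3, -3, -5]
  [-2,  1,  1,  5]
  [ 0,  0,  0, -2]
λ = -2: alg = 4, geom = 3

Step 1 — factor the characteristic polynomial to read off the algebraic multiplicities:
  χ_A(x) = (x + 2)^4

Step 2 — compute geometric multiplicities via the rank-nullity identity g(λ) = n − rank(A − λI):
  rank(A − (-2)·I) = 1, so dim ker(A − (-2)·I) = n − 1 = 3

Summary:
  λ = -2: algebraic multiplicity = 4, geometric multiplicity = 3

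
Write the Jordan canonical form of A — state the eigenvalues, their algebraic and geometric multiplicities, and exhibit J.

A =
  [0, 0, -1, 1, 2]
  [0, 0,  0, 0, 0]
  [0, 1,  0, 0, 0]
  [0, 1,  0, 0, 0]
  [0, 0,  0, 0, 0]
J_2(0) ⊕ J_2(0) ⊕ J_1(0)

The characteristic polynomial is
  det(x·I − A) = x^5

Eigenvalues and multiplicities (the geometric multiplicity of λ is n − rank(A − λI), which equals the number of Jordan blocks for λ):
  λ = 0: algebraic multiplicity = 5, geometric multiplicity = 3

Determining the block sizes for each eigenvalue:
  λ = 0: with am = 5 and gm = 3, the partition is not yet determined (e.g. several partitions of 5 into 3 parts exist). Let N = A − (0)·I. Computing rank(N^1) = 2, rank(N^2) = 0; the number of blocks of size ≥ j is rank(N^{j−1}) − rank(N^j), giving [3, 2]. So we have 2 block(s) of size 2, 1 block(s) of size 1 → block sizes [2, 2, 1]

Assembling the blocks gives a Jordan form
J =
  [0, 1, 0, 0, 0]
  [0, 0, 0, 0, 0]
  [0, 0, 0, 1, 0]
  [0, 0, 0, 0, 0]
  [0, 0, 0, 0, 0]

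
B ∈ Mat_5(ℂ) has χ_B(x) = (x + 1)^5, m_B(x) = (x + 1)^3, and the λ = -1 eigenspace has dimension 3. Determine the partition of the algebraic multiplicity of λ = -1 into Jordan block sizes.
Block sizes for λ = -1: [3, 1, 1]

Step 1 — from the characteristic polynomial, algebraic multiplicity of λ = -1 is 5. From dim ker(B − (-1)·I) = 3, there are exactly 3 Jordan blocks for λ = -1.
Step 2 — from the minimal polynomial, the factor (x + 1)^3 tells us the largest block for λ = -1 has size 3.
Step 3 — with total size 5, 3 blocks, and largest block 3, the block sizes (in nonincreasing order) are [3, 1, 1].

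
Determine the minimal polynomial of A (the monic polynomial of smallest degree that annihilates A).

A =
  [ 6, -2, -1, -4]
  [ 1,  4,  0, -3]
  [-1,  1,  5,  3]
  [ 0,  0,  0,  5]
x^3 - 15*x^2 + 75*x - 125

The characteristic polynomial is χ_A(x) = (x - 5)^4, so the eigenvalues are known. The minimal polynomial is
  m_A(x) = Π_λ (x − λ)^{k_λ}
where k_λ is the size of the *largest* Jordan block for λ (equivalently, the smallest k with (A − λI)^k v = 0 for every generalised eigenvector v of λ).

  λ = 5: largest Jordan block has size 3, contributing (x − 5)^3

So m_A(x) = (x - 5)^3 = x^3 - 15*x^2 + 75*x - 125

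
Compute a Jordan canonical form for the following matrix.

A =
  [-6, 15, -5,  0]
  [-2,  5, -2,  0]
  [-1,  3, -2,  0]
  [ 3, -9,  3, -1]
J_2(-1) ⊕ J_1(-1) ⊕ J_1(-1)

The characteristic polynomial is
  det(x·I − A) = x^4 + 4*x^3 + 6*x^2 + 4*x + 1 = (x + 1)^4

Eigenvalues and multiplicities (the geometric multiplicity of λ is n − rank(A − λI), which equals the number of Jordan blocks for λ):
  λ = -1: algebraic multiplicity = 4, geometric multiplicity = 3

Determining the block sizes for each eigenvalue:
  λ = -1: 3 blocks summing to 4 forces exactly one block of size 2 and the rest size 1 → block sizes [2, 1, 1]

Assembling the blocks gives a Jordan form
J =
  [-1,  1,  0,  0]
  [ 0, -1,  0,  0]
  [ 0,  0, -1,  0]
  [ 0,  0,  0, -1]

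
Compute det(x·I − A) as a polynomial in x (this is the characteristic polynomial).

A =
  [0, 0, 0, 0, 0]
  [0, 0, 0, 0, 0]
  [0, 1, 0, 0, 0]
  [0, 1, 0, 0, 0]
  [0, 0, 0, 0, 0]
x^5

Expanding det(x·I − A) (e.g. by cofactor expansion or by noting that A is similar to its Jordan form J, which has the same characteristic polynomial as A) gives
  χ_A(x) = x^5
which factors as x^5. The eigenvalues (with algebraic multiplicities) are λ = 0 with multiplicity 5.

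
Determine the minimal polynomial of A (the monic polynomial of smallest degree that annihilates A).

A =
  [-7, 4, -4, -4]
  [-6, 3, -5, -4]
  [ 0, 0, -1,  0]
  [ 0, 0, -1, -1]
x^3 + 5*x^2 + 7*x + 3

The characteristic polynomial is χ_A(x) = (x + 1)^3*(x + 3), so the eigenvalues are known. The minimal polynomial is
  m_A(x) = Π_λ (x − λ)^{k_λ}
where k_λ is the size of the *largest* Jordan block for λ (equivalently, the smallest k with (A − λI)^k v = 0 for every generalised eigenvector v of λ).

  λ = -3: largest Jordan block has size 1, contributing (x + 3)
  λ = -1: largest Jordan block has size 2, contributing (x + 1)^2

So m_A(x) = (x + 1)^2*(x + 3) = x^3 + 5*x^2 + 7*x + 3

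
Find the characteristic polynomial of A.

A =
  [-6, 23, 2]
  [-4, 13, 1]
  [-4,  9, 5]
x^3 - 12*x^2 + 48*x - 64

Expanding det(x·I − A) (e.g. by cofactor expansion or by noting that A is similar to its Jordan form J, which has the same characteristic polynomial as A) gives
  χ_A(x) = x^3 - 12*x^2 + 48*x - 64
which factors as (x - 4)^3. The eigenvalues (with algebraic multiplicities) are λ = 4 with multiplicity 3.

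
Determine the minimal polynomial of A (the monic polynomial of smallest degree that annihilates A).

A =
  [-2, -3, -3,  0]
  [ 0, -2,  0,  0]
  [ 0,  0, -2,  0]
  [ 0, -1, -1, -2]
x^2 + 4*x + 4

The characteristic polynomial is χ_A(x) = (x + 2)^4, so the eigenvalues are known. The minimal polynomial is
  m_A(x) = Π_λ (x − λ)^{k_λ}
where k_λ is the size of the *largest* Jordan block for λ (equivalently, the smallest k with (A − λI)^k v = 0 for every generalised eigenvector v of λ).

  λ = -2: largest Jordan block has size 2, contributing (x + 2)^2

So m_A(x) = (x + 2)^2 = x^2 + 4*x + 4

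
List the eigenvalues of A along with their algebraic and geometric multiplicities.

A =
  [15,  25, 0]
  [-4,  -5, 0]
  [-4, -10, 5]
λ = 5: alg = 3, geom = 2

Step 1 — factor the characteristic polynomial to read off the algebraic multiplicities:
  χ_A(x) = (x - 5)^3

Step 2 — compute geometric multiplicities via the rank-nullity identity g(λ) = n − rank(A − λI):
  rank(A − (5)·I) = 1, so dim ker(A − (5)·I) = n − 1 = 2

Summary:
  λ = 5: algebraic multiplicity = 3, geometric multiplicity = 2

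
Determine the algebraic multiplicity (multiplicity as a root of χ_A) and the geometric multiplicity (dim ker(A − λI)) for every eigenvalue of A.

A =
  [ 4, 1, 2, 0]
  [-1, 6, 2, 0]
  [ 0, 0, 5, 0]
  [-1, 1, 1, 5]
λ = 5: alg = 4, geom = 2

Step 1 — factor the characteristic polynomial to read off the algebraic multiplicities:
  χ_A(x) = (x - 5)^4

Step 2 — compute geometric multiplicities via the rank-nullity identity g(λ) = n − rank(A − λI):
  rank(A − (5)·I) = 2, so dim ker(A − (5)·I) = n − 2 = 2

Summary:
  λ = 5: algebraic multiplicity = 4, geometric multiplicity = 2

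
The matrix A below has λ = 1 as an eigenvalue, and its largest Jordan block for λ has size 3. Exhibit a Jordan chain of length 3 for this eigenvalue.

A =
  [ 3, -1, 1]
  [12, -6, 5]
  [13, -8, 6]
A Jordan chain for λ = 1 of length 3:
v_1 = (5, 5, -5)ᵀ
v_2 = (2, 12, 13)ᵀ
v_3 = (1, 0, 0)ᵀ

Let N = A − (1)·I. We want v_3 with N^3 v_3 = 0 but N^2 v_3 ≠ 0; then v_{j-1} := N · v_j for j = 3, …, 2.

Pick v_3 = (1, 0, 0)ᵀ.
Then v_2 = N · v_3 = (2, 12, 13)ᵀ.
Then v_1 = N · v_2 = (5, 5, -5)ᵀ.

Sanity check: (A − (1)·I) v_1 = (0, 0, 0)ᵀ = 0. ✓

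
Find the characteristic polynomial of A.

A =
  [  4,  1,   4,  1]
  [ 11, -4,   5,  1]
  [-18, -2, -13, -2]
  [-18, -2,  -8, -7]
x^4 + 20*x^3 + 150*x^2 + 500*x + 625

Expanding det(x·I − A) (e.g. by cofactor expansion or by noting that A is similar to its Jordan form J, which has the same characteristic polynomial as A) gives
  χ_A(x) = x^4 + 20*x^3 + 150*x^2 + 500*x + 625
which factors as (x + 5)^4. The eigenvalues (with algebraic multiplicities) are λ = -5 with multiplicity 4.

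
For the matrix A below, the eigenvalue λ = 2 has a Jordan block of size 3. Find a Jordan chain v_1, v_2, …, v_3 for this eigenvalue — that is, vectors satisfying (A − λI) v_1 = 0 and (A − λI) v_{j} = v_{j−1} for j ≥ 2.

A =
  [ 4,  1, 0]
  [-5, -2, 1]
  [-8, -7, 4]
A Jordan chain for λ = 2 of length 3:
v_1 = (-1, 2, 3)ᵀ
v_2 = (2, -5, -8)ᵀ
v_3 = (1, 0, 0)ᵀ

Let N = A − (2)·I. We want v_3 with N^3 v_3 = 0 but N^2 v_3 ≠ 0; then v_{j-1} := N · v_j for j = 3, …, 2.

Pick v_3 = (1, 0, 0)ᵀ.
Then v_2 = N · v_3 = (2, -5, -8)ᵀ.
Then v_1 = N · v_2 = (-1, 2, 3)ᵀ.

Sanity check: (A − (2)·I) v_1 = (0, 0, 0)ᵀ = 0. ✓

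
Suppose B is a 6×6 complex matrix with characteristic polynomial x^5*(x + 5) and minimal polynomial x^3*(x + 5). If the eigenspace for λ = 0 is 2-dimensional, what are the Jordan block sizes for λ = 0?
Block sizes for λ = 0: [3, 2]

Step 1 — from the characteristic polynomial, algebraic multiplicity of λ = 0 is 5. From dim ker(B − (0)·I) = 2, there are exactly 2 Jordan blocks for λ = 0.
Step 2 — from the minimal polynomial, the factor (x − 0)^3 tells us the largest block for λ = 0 has size 3.
Step 3 — with total size 5, 2 blocks, and largest block 3, the block sizes (in nonincreasing order) are [3, 2].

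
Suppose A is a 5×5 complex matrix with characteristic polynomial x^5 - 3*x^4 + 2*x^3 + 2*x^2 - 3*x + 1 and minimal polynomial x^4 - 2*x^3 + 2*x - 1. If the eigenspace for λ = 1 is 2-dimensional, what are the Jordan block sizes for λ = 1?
Block sizes for λ = 1: [3, 1]

Step 1 — from the characteristic polynomial, algebraic multiplicity of λ = 1 is 4. From dim ker(A − (1)·I) = 2, there are exactly 2 Jordan blocks for λ = 1.
Step 2 — from the minimal polynomial, the factor (x − 1)^3 tells us the largest block for λ = 1 has size 3.
Step 3 — with total size 4, 2 blocks, and largest block 3, the block sizes (in nonincreasing order) are [3, 1].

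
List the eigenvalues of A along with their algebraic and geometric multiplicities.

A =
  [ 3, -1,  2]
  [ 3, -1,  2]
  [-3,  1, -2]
λ = 0: alg = 3, geom = 2

Step 1 — factor the characteristic polynomial to read off the algebraic multiplicities:
  χ_A(x) = x^3

Step 2 — compute geometric multiplicities via the rank-nullity identity g(λ) = n − rank(A − λI):
  rank(A − (0)·I) = 1, so dim ker(A − (0)·I) = n − 1 = 2

Summary:
  λ = 0: algebraic multiplicity = 3, geometric multiplicity = 2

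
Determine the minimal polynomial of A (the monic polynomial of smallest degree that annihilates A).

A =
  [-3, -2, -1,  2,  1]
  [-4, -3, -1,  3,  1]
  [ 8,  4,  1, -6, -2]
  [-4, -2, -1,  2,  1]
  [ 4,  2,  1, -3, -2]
x^3 + 3*x^2 + 3*x + 1

The characteristic polynomial is χ_A(x) = (x + 1)^5, so the eigenvalues are known. The minimal polynomial is
  m_A(x) = Π_λ (x − λ)^{k_λ}
where k_λ is the size of the *largest* Jordan block for λ (equivalently, the smallest k with (A − λI)^k v = 0 for every generalised eigenvector v of λ).

  λ = -1: largest Jordan block has size 3, contributing (x + 1)^3

So m_A(x) = (x + 1)^3 = x^3 + 3*x^2 + 3*x + 1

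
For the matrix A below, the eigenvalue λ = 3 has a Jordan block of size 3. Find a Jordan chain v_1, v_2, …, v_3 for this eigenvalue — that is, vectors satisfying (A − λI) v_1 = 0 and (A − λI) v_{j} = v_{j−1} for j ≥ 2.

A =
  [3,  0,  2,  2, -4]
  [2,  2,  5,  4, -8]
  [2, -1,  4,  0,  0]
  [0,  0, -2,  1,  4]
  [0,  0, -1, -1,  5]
A Jordan chain for λ = 3 of length 3:
v_1 = (4, 8, 0, -4, -2)ᵀ
v_2 = (0, 2, 2, 0, 0)ᵀ
v_3 = (1, 0, 0, 0, 0)ᵀ

Let N = A − (3)·I. We want v_3 with N^3 v_3 = 0 but N^2 v_3 ≠ 0; then v_{j-1} := N · v_j for j = 3, …, 2.

Pick v_3 = (1, 0, 0, 0, 0)ᵀ.
Then v_2 = N · v_3 = (0, 2, 2, 0, 0)ᵀ.
Then v_1 = N · v_2 = (4, 8, 0, -4, -2)ᵀ.

Sanity check: (A − (3)·I) v_1 = (0, 0, 0, 0, 0)ᵀ = 0. ✓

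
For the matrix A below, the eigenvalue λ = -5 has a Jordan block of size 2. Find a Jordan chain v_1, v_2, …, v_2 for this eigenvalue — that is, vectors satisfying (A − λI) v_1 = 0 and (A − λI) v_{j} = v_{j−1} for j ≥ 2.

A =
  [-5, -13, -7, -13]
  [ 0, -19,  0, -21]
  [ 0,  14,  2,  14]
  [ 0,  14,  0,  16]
A Jordan chain for λ = -5 of length 2:
v_1 = (1, 0, 0, 0)ᵀ
v_2 = (0, 3, -2, -2)ᵀ

Let N = A − (-5)·I. We want v_2 with N^2 v_2 = 0 but N^1 v_2 ≠ 0; then v_{j-1} := N · v_j for j = 2, …, 2.

Pick v_2 = (0, 3, -2, -2)ᵀ.
Then v_1 = N · v_2 = (1, 0, 0, 0)ᵀ.

Sanity check: (A − (-5)·I) v_1 = (0, 0, 0, 0)ᵀ = 0. ✓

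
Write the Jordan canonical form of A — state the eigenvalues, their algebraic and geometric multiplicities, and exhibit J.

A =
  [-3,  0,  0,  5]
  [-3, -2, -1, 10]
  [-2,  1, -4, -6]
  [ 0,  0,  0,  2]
J_3(-3) ⊕ J_1(2)

The characteristic polynomial is
  det(x·I − A) = x^4 + 7*x^3 + 9*x^2 - 27*x - 54 = (x - 2)*(x + 3)^3

Eigenvalues and multiplicities (the geometric multiplicity of λ is n − rank(A − λI), which equals the number of Jordan blocks for λ):
  λ = -3: algebraic multiplicity = 3, geometric multiplicity = 1
  λ = 2: algebraic multiplicity = 1, geometric multiplicity = 1

Determining the block sizes for each eigenvalue:
  λ = -3: one block (gm = 1), so the single block has size am = 3 → block sizes [3]
  λ = 2: one block (gm = 1), so the single block has size am = 1 → block sizes [1]

Assembling the blocks gives a Jordan form
J =
  [-3,  1,  0, 0]
  [ 0, -3,  1, 0]
  [ 0,  0, -3, 0]
  [ 0,  0,  0, 2]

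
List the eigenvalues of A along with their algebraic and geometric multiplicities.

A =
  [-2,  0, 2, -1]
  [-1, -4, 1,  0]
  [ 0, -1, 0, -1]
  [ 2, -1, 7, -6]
λ = -3: alg = 4, geom = 2

Step 1 — factor the characteristic polynomial to read off the algebraic multiplicities:
  χ_A(x) = (x + 3)^4

Step 2 — compute geometric multiplicities via the rank-nullity identity g(λ) = n − rank(A − λI):
  rank(A − (-3)·I) = 2, so dim ker(A − (-3)·I) = n − 2 = 2

Summary:
  λ = -3: algebraic multiplicity = 4, geometric multiplicity = 2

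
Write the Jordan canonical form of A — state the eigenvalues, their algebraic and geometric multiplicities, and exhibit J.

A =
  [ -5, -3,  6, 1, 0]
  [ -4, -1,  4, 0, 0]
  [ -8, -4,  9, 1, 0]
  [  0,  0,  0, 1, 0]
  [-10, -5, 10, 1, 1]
J_2(1) ⊕ J_2(1) ⊕ J_1(1)

The characteristic polynomial is
  det(x·I − A) = x^5 - 5*x^4 + 10*x^3 - 10*x^2 + 5*x - 1 = (x - 1)^5

Eigenvalues and multiplicities (the geometric multiplicity of λ is n − rank(A − λI), which equals the number of Jordan blocks for λ):
  λ = 1: algebraic multiplicity = 5, geometric multiplicity = 3

Determining the block sizes for each eigenvalue:
  λ = 1: with am = 5 and gm = 3, the partition is not yet determined (e.g. several partitions of 5 into 3 parts exist). Let N = A − (1)·I. Computing rank(N^1) = 2, rank(N^2) = 0; the number of blocks of size ≥ j is rank(N^{j−1}) − rank(N^j), giving [3, 2]. So we have 2 block(s) of size 2, 1 block(s) of size 1 → block sizes [2, 2, 1]

Assembling the blocks gives a Jordan form
J =
  [1, 1, 0, 0, 0]
  [0, 1, 0, 0, 0]
  [0, 0, 1, 1, 0]
  [0, 0, 0, 1, 0]
  [0, 0, 0, 0, 1]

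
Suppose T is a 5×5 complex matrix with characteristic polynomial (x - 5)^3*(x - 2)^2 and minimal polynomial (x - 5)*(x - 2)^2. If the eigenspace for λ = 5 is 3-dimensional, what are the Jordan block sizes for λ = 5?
Block sizes for λ = 5: [1, 1, 1]

Step 1 — from the characteristic polynomial, algebraic multiplicity of λ = 5 is 3. From dim ker(T − (5)·I) = 3, there are exactly 3 Jordan blocks for λ = 5.
Step 2 — from the minimal polynomial, the factor (x − 5) tells us the largest block for λ = 5 has size 1.
Step 3 — with total size 3, 3 blocks, and largest block 1, the block sizes (in nonincreasing order) are [1, 1, 1].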